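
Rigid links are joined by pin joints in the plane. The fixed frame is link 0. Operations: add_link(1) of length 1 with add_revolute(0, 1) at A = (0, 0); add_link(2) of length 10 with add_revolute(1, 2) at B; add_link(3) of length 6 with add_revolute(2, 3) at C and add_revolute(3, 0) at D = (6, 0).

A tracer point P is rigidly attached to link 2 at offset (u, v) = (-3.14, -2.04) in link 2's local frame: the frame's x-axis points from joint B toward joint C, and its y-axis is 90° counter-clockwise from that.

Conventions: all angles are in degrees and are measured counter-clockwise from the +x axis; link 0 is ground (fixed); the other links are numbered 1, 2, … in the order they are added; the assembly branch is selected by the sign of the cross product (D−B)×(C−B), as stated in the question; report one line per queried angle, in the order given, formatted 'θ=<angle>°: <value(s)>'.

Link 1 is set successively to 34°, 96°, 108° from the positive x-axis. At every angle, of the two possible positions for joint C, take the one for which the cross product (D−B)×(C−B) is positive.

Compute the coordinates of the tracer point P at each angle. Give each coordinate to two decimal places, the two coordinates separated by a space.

A=(0,0), D=(6.00,0)
θ=34°: B = A + 1.00·(cos34°, sin34°) = (0.8290, 0.5592)
θ=34°: |BD| = 5.2011
θ=34°: circle(B,10.00) ∩ circle(D,6.00): a=8.7531, h=4.8356
θ=34°:   candidates: C₊=(10.0513,4.4257) cross=25.151; C₋=(9.0115,-5.1895) cross=-25.151
θ=34°:   branch + wants cross > 0 → take C=(10.0513,4.4257) (cross=25.151)
θ=34°: ex = (C−B)/|BC| = (0.9222,0.3867); ey = (-0.3867,0.9222)
θ=34°: P = B + -3.14·ex + -2.04·ey = (-1.2780,-2.5362)
θ=96°: B = A + 1.00·(cos96°, sin96°) = (-0.1045, 0.9945)
θ=96°: |BD| = 6.1850
θ=96°: circle(B,10.00) ∩ circle(D,6.00): a=8.2663, h=5.6275
θ=96°:   candidates: C₊=(8.9591,5.2196) cross=34.806; C₋=(7.1493,-5.8889) cross=-34.806
θ=96°:   branch + wants cross > 0 → take C=(8.9591,5.2196) (cross=34.806)
θ=96°: ex = (C−B)/|BC| = (0.9064,0.4225); ey = (-0.4225,0.9064)
θ=96°: P = B + -3.14·ex + -2.04·ey = (-2.0886,-2.1811)
θ=108°: B = A + 1.00·(cos108°, sin108°) = (-0.3090, 0.9511)
θ=108°: |BD| = 6.3803
θ=108°: circle(B,10.00) ∩ circle(D,6.00): a=8.2056, h=5.7156
θ=108°:   candidates: C₊=(8.6569,5.3797) cross=36.467; C₋=(6.9529,-5.9238) cross=-36.467
θ=108°:   branch + wants cross > 0 → take C=(8.6569,5.3797) (cross=36.467)
θ=108°: ex = (C−B)/|BC| = (0.8966,0.4429); ey = (-0.4429,0.8966)
θ=108°: P = B + -3.14·ex + -2.04·ey = (-2.2209,-2.2686)

θ=34°: -1.28 -2.54
θ=96°: -2.09 -2.18
θ=108°: -2.22 -2.27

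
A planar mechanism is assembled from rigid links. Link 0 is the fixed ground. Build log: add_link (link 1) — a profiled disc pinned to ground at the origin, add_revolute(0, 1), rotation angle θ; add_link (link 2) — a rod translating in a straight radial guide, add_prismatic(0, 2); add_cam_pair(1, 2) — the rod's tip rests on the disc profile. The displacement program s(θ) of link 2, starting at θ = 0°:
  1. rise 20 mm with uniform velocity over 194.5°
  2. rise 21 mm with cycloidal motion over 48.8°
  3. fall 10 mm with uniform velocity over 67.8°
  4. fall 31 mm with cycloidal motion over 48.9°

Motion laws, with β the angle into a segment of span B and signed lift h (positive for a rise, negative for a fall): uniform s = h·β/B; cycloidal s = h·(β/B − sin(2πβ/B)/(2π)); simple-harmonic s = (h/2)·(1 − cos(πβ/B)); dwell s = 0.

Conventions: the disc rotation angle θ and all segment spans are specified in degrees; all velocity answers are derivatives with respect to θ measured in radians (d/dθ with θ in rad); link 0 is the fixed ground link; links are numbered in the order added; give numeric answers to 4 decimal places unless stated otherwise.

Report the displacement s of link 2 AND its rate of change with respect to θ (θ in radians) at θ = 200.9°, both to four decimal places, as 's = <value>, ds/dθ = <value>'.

seg 1 [0°–194.5°] uniform, h=20: full span → s += 20 → s = 20.0000
seg 2 [194.5°–243.3°] cycloidal, h=21: θ=200.9° here. β=6.4, B=48.8. 21·(0.1311 − sin(2π·0.1311)/(2π)) = 0.3013 → s = 20.3013
velocity in seg [194.5°–243.3°] (cycloidal), θ in radians: β = 6.4° = 0.1117 rad, B = 48.8° = 0.8517 rad; ds/dθ = (h/B)(1 − cos(2πβ/B)) = (21/0.8517)(1 − cos(2π·0.1311)) = 7.907827 mm/rad

s = 20.3013, ds/dθ = 7.9078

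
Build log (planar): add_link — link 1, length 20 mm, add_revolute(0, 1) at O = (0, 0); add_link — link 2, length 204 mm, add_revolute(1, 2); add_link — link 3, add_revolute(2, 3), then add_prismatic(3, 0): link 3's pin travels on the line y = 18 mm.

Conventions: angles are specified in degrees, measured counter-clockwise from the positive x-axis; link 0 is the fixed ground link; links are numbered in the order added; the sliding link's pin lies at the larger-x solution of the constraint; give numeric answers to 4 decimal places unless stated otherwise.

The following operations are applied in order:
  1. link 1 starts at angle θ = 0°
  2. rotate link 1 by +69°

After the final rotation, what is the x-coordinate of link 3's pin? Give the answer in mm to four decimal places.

geometry: r = 20 mm, L = 204 mm, e = 18 mm; θ starts at 0°
rotate link 1 by +69°: θ ← 0° +69° = 69°
crank pin P = (r cos θ, r sin θ) = (7.167359, 18.671609)
h = r sin θ − e = 18.671609 − 18 = 0.671609
x = r cos θ + √(L² − h²) = 7.167359 + 203.998894 = 211.166253

211.1663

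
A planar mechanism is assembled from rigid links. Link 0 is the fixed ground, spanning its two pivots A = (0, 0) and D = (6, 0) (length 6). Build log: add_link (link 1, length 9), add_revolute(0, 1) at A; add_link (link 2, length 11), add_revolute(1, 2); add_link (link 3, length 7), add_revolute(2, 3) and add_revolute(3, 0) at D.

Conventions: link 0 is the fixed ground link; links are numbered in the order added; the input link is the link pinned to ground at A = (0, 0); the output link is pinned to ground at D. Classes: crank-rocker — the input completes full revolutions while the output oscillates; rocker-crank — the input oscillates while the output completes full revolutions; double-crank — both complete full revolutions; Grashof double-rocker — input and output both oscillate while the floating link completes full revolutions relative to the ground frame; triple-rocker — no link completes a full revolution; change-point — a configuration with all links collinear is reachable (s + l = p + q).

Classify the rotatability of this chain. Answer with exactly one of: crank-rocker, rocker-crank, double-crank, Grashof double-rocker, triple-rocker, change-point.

lengths: ground=6, input=9, coupler=11, output=7
sorted: s=6 (shortest), l=11 (longest), p+q=16
s + l = 17 vs p + q = 16
s + l > p + q → non-Grashof → no link fully rotates → triple-rocker

triple-rocker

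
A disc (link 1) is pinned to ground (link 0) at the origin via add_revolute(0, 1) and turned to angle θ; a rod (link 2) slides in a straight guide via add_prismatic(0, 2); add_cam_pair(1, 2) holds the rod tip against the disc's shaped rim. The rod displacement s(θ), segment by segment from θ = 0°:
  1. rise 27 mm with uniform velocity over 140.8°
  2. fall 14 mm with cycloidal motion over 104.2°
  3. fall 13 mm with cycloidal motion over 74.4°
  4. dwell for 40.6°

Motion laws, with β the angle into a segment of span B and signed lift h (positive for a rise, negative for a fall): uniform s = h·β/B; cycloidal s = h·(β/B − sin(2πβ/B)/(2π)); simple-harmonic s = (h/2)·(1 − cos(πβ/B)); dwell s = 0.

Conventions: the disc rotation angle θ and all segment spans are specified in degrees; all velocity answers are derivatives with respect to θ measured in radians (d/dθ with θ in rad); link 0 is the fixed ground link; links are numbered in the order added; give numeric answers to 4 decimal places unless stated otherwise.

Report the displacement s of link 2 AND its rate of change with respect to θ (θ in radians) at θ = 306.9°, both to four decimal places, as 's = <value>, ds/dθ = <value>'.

segment 1 (0° to 140.8°, uniform, h = 27) is passed completely: s = 0.0000 + (27) = 27.0000
segment 2 (140.8° to 245°, cycloidal, h = -14) is passed completely: s = 27.0000 + (-14) = 13.0000
θ = 306.9° falls in segment 3 (245° to 319.4°, cycloidal, h = -13): β = 306.9 − 245 = 61.9°, B = 74.4°; Δs = -13·(0.8320 − sin(2π·0.8320)/(2π)) = -12.6164; s = 13.0000 − 12.6164 = 0.3836
velocity in seg [245°–319.4°] (cycloidal), θ in radians: β = 61.9° = 1.0804 rad, B = 74.4° = 1.2985 rad; ds/dθ = (h/B)(1 − cos(2πβ/B)) = ((-13)/1.2985)(1 − cos(2π·0.8320)) = -5.079077 mm/rad

s = 0.3836, ds/dθ = -5.0791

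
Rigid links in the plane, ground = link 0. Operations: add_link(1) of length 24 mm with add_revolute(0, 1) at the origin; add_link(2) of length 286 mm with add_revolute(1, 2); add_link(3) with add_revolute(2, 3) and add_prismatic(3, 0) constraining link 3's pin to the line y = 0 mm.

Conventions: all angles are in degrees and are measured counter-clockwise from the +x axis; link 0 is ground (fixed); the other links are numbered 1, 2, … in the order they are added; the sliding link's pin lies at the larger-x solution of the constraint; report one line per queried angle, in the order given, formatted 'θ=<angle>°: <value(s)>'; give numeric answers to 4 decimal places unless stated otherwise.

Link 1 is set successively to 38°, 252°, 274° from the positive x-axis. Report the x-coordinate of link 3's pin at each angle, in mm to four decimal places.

geometry: r = 24 mm, L = 286 mm, e = 0 mm
θ=38°: crank pin P = (r cos θ, r sin θ) = (18.912258, 14.775875)
θ=38°: h = r sin θ − e = 14.775875 − 0 = 14.775875
θ=38°: x = r cos θ + √(L² − h²) = 18.912258 + 285.618055 = 304.530313
θ=252°: crank pin P = (r cos θ, r sin θ) = (-7.416408, -22.825356)
θ=252°: h = r sin θ − e = -22.825356 − 0 = -22.825356
θ=252°: x = r cos θ + √(L² − h²) = -7.416408 + 285.087711 = 277.671303
θ=274°: crank pin P = (r cos θ, r sin θ) = (1.674155, -23.941537)
θ=274°: h = r sin θ − e = -23.941537 − 0 = -23.941537
θ=274°: x = r cos θ + √(L² − h²) = 1.674155 + 284.996145 = 286.670301

θ=38°: 304.5303
θ=252°: 277.6713
θ=274°: 286.6703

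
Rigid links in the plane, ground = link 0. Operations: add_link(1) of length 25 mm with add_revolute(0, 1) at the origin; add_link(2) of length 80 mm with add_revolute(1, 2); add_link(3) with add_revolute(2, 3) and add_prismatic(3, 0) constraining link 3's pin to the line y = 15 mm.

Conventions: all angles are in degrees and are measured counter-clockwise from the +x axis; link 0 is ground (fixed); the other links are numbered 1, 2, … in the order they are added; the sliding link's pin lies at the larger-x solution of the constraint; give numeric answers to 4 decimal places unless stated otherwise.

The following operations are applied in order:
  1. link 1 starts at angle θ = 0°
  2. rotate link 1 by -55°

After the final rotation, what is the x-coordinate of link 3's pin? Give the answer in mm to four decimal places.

geometry: r = 25 mm, L = 80 mm, e = 15 mm; θ starts at 0°
rotate link 1 by -55°: θ ← 0° -55° = -55°
crank pin P = (r cos θ, r sin θ) = (14.339411, -20.478801)
h = r sin θ − e = -20.478801 − 15 = -35.478801
x = r cos θ + √(L² − h²) = 14.339411 + 71.702543 = 86.041954

86.0420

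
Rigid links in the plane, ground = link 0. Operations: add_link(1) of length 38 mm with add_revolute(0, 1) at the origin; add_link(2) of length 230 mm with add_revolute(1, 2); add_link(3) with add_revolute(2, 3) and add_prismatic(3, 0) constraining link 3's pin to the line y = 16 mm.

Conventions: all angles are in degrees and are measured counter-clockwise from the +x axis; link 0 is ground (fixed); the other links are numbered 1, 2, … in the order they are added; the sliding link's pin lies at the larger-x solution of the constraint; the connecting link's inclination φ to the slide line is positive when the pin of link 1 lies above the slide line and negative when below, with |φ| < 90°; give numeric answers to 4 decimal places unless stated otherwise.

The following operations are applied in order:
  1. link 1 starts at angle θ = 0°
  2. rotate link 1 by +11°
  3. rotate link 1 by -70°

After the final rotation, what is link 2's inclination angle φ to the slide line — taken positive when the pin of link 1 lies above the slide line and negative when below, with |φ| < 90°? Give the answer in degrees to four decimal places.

geometry: r = 38 mm, L = 230 mm, e = 16 mm; θ starts at 0°
rotate link 1 by +11°: θ ← 0° +11° = 11°
rotate link 1 by -70°: θ ← 11° -70° = -59°
h = r sin θ − e = -32.572357 − 16 = -48.572357
sin φ = h / L = -48.572357 / 230 = -0.21118416
φ = arcsin(-0.21118416) = -12.191756°

-12.1918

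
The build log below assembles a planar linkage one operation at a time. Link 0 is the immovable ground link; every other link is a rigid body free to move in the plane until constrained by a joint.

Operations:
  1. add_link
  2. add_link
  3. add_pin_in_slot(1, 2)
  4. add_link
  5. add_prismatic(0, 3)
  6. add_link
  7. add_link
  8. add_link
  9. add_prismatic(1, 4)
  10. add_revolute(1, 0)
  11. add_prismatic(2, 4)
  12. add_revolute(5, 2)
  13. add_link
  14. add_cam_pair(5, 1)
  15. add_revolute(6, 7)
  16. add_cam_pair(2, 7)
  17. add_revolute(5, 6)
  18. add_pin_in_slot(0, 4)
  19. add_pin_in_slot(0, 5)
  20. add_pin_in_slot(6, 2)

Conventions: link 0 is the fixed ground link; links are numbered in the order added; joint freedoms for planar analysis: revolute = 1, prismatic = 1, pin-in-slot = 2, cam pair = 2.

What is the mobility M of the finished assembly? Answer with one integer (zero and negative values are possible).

(L,J1,J2)=(1,0,0); link0 fixed
link1: (2,0,0)
link2: (3,0,0)
PS 1-2 [J2]: (3,0,1)
link3: (4,0,1)
P 0-3 [J1]: (4,1,1)
link4: (5,1,1)
link5: (6,1,1)
link6: (7,1,1)
P 1-4 [J1]: (7,2,1)
R 1-0 [J1]: (7,3,1)
P 2-4 [J1]: (7,4,1)
R 5-2 [J1]: (7,5,1)
link7: (8,5,1)
C 5-1 [J2]: (8,5,2)
R 6-7 [J1]: (8,6,2)
C 2-7 [J2]: (8,6,3)
R 5-6 [J1]: (8,7,3)
PS 0-4 [J2]: (8,7,4)
PS 0-5 [J2]: (8,7,5)
PS 6-2 [J2]: (8,7,6)
Grübler: 3·7 − 2·7 − 6 = 1

M = 1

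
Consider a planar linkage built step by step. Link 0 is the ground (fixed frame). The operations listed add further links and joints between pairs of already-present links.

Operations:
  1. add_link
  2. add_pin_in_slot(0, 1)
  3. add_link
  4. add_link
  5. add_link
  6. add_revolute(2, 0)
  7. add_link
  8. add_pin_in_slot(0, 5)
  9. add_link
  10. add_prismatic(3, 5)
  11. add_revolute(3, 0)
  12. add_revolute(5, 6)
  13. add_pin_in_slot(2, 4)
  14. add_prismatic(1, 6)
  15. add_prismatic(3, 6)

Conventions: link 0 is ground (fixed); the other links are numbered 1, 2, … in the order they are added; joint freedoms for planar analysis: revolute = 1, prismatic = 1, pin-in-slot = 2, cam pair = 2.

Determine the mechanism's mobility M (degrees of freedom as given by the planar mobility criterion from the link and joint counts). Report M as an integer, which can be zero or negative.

(L,J1,J2)=(1,0,0); link0 fixed
link1: (2,0,0)
PS 0-1 [J2]: (2,0,1)
link2: (3,0,1)
link3: (4,0,1)
link4: (5,0,1)
R 2-0 [J1]: (5,1,1)
link5: (6,1,1)
PS 0-5 [J2]: (6,1,2)
link6: (7,1,2)
P 3-5 [J1]: (7,2,2)
R 3-0 [J1]: (7,3,2)
R 5-6 [J1]: (7,4,2)
PS 2-4 [J2]: (7,4,3)
P 1-6 [J1]: (7,5,3)
P 3-6 [J1]: (7,6,3)
Grübler: 3·6 − 2·6 − 3 = 3

M = 3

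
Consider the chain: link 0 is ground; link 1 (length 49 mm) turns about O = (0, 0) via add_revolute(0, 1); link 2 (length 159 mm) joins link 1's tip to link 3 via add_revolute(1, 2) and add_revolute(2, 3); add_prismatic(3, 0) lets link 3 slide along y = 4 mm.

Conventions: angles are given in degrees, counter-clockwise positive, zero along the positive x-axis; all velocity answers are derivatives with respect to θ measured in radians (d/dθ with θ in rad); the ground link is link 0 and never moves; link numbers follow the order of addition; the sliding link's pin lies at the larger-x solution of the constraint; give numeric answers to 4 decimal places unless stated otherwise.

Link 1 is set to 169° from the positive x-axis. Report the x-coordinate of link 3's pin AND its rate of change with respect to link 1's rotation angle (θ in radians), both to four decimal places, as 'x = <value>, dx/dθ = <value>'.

geometry: r = 49 mm, L = 159 mm, e = 4 mm
crank pin P = (r cos θ, r sin θ) = (-48.099732, 9.349641)
h = r sin θ − e = 9.349641 − 4 = 5.349641
x = r cos θ + √(L² − h²) = -48.099732 + 158.909979 = 110.810247
dx/dθ = −r sin θ − h·r cos θ/√(L² − h²) (θ in radians; h = 5.349641) = -7.730383

x = 110.8102, dx/dθ = -7.7304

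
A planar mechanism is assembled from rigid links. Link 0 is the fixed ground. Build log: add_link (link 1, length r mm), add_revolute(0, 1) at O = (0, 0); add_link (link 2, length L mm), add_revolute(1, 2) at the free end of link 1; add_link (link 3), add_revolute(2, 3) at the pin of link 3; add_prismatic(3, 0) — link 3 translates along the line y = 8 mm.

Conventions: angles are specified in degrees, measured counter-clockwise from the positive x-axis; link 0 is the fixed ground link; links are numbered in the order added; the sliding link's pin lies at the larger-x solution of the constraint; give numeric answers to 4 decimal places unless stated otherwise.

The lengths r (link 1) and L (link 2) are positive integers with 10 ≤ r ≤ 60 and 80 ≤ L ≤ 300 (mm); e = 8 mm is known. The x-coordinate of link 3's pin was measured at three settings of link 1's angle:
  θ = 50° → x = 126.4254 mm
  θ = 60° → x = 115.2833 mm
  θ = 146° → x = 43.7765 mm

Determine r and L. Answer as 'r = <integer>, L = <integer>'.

constraint per measurement: (x − r cos θ)² + (r sin θ − e)² = L²
subtracting the θ₁ and θ₂ equations cancels the r² and L² terms:
r = (x₁² − x₂²) / (2[(x₁cos θ₁ + e sin θ₁) − (x₂cos θ₂ + e sin θ₂)]) = 59.0002 → r = 59
L² = (x₁ − r cos θ₁)² + (r sin θ₁ − e)² = 9216.0035 → L = 96.0000 → L = 96
check at θ₃=146°: x = 43.7765 (printed 43.7765) ✓

r = 59, L = 96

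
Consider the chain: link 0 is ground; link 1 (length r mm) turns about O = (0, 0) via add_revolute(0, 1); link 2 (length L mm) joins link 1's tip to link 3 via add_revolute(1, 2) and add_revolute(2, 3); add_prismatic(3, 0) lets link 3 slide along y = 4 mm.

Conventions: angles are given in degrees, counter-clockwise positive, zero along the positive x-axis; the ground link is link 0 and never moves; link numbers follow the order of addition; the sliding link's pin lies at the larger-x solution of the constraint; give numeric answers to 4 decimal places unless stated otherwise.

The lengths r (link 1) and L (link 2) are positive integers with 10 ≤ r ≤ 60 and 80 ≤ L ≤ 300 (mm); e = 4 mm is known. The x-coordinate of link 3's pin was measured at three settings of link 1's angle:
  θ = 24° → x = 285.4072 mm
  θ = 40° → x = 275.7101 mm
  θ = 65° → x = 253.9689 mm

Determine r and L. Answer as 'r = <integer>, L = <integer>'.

constraint per measurement: (x − r cos θ)² + (r sin θ − e)² = L²
subtracting the θ₁ and θ₂ equations cancels the r² and L² terms:
r = (x₁² − x₂²) / (2[(x₁cos θ₁ + e sin θ₁) − (x₂cos θ₂ + e sin θ₂)]) = 56.0002 → r = 56
L² = (x₁ − r cos θ₁)² + (r sin θ₁ − e)² = 55225.0173 → L = 235.0000 → L = 235
check at θ₃=65°: x = 253.9689 (printed 253.9689) ✓

r = 56, L = 235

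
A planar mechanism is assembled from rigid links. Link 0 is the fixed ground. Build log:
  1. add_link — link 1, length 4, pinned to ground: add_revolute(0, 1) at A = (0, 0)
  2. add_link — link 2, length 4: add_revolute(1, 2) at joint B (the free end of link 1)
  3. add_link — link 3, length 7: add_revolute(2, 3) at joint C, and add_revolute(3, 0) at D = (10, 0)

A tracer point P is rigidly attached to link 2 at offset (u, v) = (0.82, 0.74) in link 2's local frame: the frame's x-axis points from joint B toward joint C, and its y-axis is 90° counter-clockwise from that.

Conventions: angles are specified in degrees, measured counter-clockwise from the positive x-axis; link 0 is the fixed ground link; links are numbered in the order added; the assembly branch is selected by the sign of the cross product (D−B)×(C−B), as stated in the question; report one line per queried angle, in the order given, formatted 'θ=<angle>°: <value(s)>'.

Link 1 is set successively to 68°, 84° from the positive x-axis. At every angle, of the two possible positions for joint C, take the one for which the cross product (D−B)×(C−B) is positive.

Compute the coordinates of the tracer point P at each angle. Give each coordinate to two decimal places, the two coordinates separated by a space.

A=(0,0), D=(10.00,0)
θ=68°: B = A + 4.00·(cos68°, sin68°) = (1.4984, 3.7087)
θ=68°: |BD| = 9.2753
θ=68°: circle(B,4.00) ∩ circle(D,7.00): a=2.8587, h=2.7978
θ=68°:   candidates: C₊=(5.2374,5.1301) cross=25.950; C₋=(3.0000,0.0013) cross=-25.950
θ=68°:   branch + wants cross > 0 → take C=(5.2374,5.1301) (cross=25.950)
θ=68°: ex = (C−B)/|BC| = (0.9347,0.3553); ey = (-0.3553,0.9347)
θ=68°: P = B + 0.82·ex + 0.74·ey = (2.0020,4.6918)
θ=84°: B = A + 4.00·(cos84°, sin84°) = (0.4181, 3.9781)
θ=84°: |BD| = 10.3749
θ=84°: circle(B,4.00) ∩ circle(D,7.00): a=3.5970, h=1.7496
θ=84°:   candidates: C₊=(4.4111,4.2148) cross=18.152; C₋=(3.0694,0.9829) cross=-18.152
θ=84°:   branch + wants cross > 0 → take C=(4.4111,4.2148) (cross=18.152)
θ=84°: ex = (C−B)/|BC| = (0.9982,0.0592); ey = (-0.0592,0.9982)
θ=84°: P = B + 0.82·ex + 0.74·ey = (1.1929,4.7653)

θ=68°: 2.00 4.69
θ=84°: 1.19 4.77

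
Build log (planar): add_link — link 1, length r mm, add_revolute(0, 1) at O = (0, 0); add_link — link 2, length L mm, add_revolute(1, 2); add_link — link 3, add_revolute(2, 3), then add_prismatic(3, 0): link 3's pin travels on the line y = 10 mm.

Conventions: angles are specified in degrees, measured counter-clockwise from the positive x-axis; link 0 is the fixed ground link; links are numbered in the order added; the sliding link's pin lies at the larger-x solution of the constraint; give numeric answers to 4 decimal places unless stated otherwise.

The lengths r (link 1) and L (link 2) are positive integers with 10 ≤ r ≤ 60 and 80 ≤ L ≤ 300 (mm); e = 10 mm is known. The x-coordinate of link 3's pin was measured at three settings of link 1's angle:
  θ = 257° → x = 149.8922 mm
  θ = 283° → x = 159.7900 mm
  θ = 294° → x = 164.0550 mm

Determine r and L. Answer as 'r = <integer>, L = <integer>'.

constraint per measurement: (x − r cos θ)² + (r sin θ − e)² = L²
subtracting the θ₁ and θ₂ equations cancels the r² and L² terms:
r = (x₁² − x₂²) / (2[(x₁cos θ₁ + e sin θ₁) − (x₂cos θ₂ + e sin θ₂)]) = 21.9999 → r = 22
L² = (x₁ − r cos θ₁)² + (r sin θ₁ − e)² = 24964.0044 → L = 158.0000 → L = 158
check at θ₃=294°: x = 164.0550 (printed 164.0550) ✓

r = 22, L = 158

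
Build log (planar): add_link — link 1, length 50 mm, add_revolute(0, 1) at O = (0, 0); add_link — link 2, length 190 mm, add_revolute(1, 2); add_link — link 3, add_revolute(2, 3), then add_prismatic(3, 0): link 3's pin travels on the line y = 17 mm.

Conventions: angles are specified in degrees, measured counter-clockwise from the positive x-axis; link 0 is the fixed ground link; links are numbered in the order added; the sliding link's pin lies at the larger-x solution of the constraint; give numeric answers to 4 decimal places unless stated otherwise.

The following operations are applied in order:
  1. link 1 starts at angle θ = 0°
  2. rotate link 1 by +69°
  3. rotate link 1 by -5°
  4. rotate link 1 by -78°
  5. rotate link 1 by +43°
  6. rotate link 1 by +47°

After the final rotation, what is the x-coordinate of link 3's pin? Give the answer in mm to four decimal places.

geometry: r = 50 mm, L = 190 mm, e = 17 mm; θ starts at 0°
rotate link 1 by +69°: θ ← 0° +69° = 69°
rotate link 1 by -5°: θ ← 69° -5° = 64°
rotate link 1 by -78°: θ ← 64° -78° = -14°
rotate link 1 by +43°: θ ← -14° +43° = 29°
rotate link 1 by +47°: θ ← 29° +47° = 76°
crank pin P = (r cos θ, r sin θ) = (12.096095, 48.514786)
h = r sin θ − e = 48.514786 − 17 = 31.514786
x = r cos θ + √(L² − h²) = 12.096095 + 187.368136 = 199.464230

199.4642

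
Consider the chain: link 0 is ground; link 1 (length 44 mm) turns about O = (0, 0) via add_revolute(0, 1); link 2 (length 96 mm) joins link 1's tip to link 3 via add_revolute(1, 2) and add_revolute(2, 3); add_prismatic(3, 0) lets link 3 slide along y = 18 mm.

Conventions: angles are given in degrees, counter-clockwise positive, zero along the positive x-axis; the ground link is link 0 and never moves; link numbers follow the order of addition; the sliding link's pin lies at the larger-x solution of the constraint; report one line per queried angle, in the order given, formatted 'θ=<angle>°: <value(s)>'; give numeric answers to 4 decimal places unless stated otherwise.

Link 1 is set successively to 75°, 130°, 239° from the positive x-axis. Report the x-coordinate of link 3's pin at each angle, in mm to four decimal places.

geometry: r = 44 mm, L = 96 mm, e = 18 mm
θ=75°: crank pin P = (r cos θ, r sin θ) = (11.388038, 42.500736)
θ=75°: h = r sin θ − e = 42.500736 − 18 = 24.500736
θ=75°: x = r cos θ + √(L² − h²) = 11.388038 + 92.820870 = 104.208908
θ=130°: crank pin P = (r cos θ, r sin θ) = (-28.282655, 33.705955)
θ=130°: h = r sin θ − e = 33.705955 − 18 = 15.705955
θ=130°: x = r cos θ + √(L² − h²) = -28.282655 + 94.706510 = 66.423855
θ=239°: crank pin P = (r cos θ, r sin θ) = (-22.661675, -37.715361)
θ=239°: h = r sin θ − e = -37.715361 − 18 = -55.715361
θ=239°: x = r cos θ + √(L² − h²) = -22.661675 + 78.177993 = 55.516317

θ=75°: 104.2089
θ=130°: 66.4239
θ=239°: 55.5163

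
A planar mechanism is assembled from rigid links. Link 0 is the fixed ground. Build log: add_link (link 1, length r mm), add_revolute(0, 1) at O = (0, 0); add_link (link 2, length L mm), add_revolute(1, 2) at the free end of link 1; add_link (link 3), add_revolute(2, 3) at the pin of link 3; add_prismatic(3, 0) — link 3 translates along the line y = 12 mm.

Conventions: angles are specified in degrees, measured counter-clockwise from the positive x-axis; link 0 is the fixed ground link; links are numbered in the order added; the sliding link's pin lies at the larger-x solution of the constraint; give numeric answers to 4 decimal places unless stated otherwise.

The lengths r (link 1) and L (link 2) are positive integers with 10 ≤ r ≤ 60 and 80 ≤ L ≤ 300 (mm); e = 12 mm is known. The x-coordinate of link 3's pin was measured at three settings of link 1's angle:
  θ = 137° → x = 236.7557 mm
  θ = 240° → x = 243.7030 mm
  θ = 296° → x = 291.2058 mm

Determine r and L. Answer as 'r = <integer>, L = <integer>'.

constraint per measurement: (x − r cos θ)² + (r sin θ − e)² = L²
subtracting the θ₁ and θ₂ equations cancels the r² and L² terms:
r = (x₁² − x₂²) / (2[(x₁cos θ₁ + e sin θ₁) − (x₂cos θ₂ + e sin θ₂)]) = 51.0001 → r = 51
L² = (x₁ − r cos θ₁)² + (r sin θ₁ − e)² = 75625.0156 → L = 275.0000 → L = 275
check at θ₃=296°: x = 291.2058 (printed 291.2058) ✓

r = 51, L = 275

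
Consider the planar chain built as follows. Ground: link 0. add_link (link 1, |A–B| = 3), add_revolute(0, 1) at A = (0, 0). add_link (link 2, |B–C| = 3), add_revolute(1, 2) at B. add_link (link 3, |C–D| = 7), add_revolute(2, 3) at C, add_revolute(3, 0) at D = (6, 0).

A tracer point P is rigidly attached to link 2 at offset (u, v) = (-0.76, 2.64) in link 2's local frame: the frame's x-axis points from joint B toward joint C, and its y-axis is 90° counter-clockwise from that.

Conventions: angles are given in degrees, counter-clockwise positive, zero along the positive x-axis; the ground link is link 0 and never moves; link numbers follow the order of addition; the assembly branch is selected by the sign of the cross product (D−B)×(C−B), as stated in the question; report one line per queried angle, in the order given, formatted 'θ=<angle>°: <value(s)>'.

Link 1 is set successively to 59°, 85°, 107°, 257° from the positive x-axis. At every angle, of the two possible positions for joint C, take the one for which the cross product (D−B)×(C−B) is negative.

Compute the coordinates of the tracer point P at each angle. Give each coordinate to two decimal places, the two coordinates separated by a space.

A=(0,0), D=(6.00,0)
θ=59°: B = A + 3.00·(cos59°, sin59°) = (1.5451, 2.5715)
θ=59°: |BD| = 5.1438
θ=59°: circle(B,3.00) ∩ circle(D,7.00): a=-1.3163, h=2.6958
θ=59°:   candidates: C₊=(1.7528,5.5643) cross=13.867; C₋=(-0.9426,0.8948) cross=-13.867
θ=59°:   branch - wants cross < 0 → take C=(-0.9426,0.8948) (cross=-13.867)
θ=59°: ex = (C−B)/|BC| = (-0.8292,-0.5589); ey = (0.5589,-0.8292)
θ=59°: P = B + -0.76·ex + 2.64·ey = (3.6508,0.8071)
θ=85°: B = A + 3.00·(cos85°, sin85°) = (0.2615, 2.9886)
θ=85°: |BD| = 6.4701
θ=85°: circle(B,3.00) ∩ circle(D,7.00): a=0.1439, h=2.9965
θ=85°:   candidates: C₊=(1.7732,5.5798) cross=19.388; C₋=(-0.9950,0.2644) cross=-19.388
θ=85°:   branch - wants cross < 0 → take C=(-0.9950,0.2644) (cross=-19.388)
θ=85°: ex = (C−B)/|BC| = (-0.4188,-0.9081); ey = (0.9081,-0.4188)
θ=85°: P = B + -0.76·ex + 2.64·ey = (2.9771,2.5730)
θ=107°: B = A + 3.00·(cos107°, sin107°) = (-0.8771, 2.8689)
θ=107°: |BD| = 7.4515
θ=107°: circle(B,3.00) ∩ circle(D,7.00): a=1.0418, h=2.8133
θ=107°:   candidates: C₊=(1.1675,5.0643) cross=20.964; C₋=(-0.9988,-0.1286) cross=-20.964
θ=107°:   branch - wants cross < 0 → take C=(-0.9988,-0.1286) (cross=-20.964)
θ=107°: ex = (C−B)/|BC| = (-0.0406,-0.9992); ey = (0.9992,-0.0406)
θ=107°: P = B + -0.76·ex + 2.64·ey = (1.7915,3.5212)
θ=257°: B = A + 3.00·(cos257°, sin257°) = (-0.6749, -2.9231)
θ=257°: |BD| = 7.2869
θ=257°: circle(B,3.00) ∩ circle(D,7.00): a=0.8988, h=2.8622
θ=257°:   candidates: C₊=(-0.9997,0.0592) cross=20.856; C₋=(1.2966,-5.1844) cross=-20.856
θ=257°:   branch - wants cross < 0 → take C=(1.2966,-5.1844) (cross=-20.856)
θ=257°: ex = (C−B)/|BC| = (0.6571,-0.7538); ey = (0.7538,0.6571)
θ=257°: P = B + -0.76·ex + 2.64·ey = (0.8156,-0.6154)

θ=59°: 3.65 0.81
θ=85°: 2.98 2.57
θ=107°: 1.79 3.52
θ=257°: 0.82 -0.62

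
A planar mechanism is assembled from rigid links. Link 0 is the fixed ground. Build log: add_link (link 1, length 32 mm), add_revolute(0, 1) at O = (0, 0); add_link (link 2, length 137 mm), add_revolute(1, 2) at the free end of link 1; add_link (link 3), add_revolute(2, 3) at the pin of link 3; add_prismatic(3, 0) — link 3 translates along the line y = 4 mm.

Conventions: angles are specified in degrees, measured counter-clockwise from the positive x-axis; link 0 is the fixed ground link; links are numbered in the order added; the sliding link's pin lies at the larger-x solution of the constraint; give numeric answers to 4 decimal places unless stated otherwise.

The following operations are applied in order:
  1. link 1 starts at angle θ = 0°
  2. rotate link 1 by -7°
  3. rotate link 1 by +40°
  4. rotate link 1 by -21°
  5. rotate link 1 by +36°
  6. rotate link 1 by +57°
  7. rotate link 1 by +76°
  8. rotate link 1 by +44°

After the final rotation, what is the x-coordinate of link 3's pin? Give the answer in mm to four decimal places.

geometry: r = 32 mm, L = 137 mm, e = 4 mm; θ starts at 0°
rotate link 1 by -7°: θ ← 0° -7° = -7°
rotate link 1 by +40°: θ ← -7° +40° = 33°
rotate link 1 by -21°: θ ← 33° -21° = 12°
rotate link 1 by +36°: θ ← 12° +36° = 48°
rotate link 1 by +57°: θ ← 48° +57° = 105°
rotate link 1 by +76°: θ ← 105° +76° = 181°
rotate link 1 by +44°: θ ← 181° +44° = 225°
crank pin P = (r cos θ, r sin θ) = (-22.627417, -22.627417)
h = r sin θ − e = -22.627417 − 4 = -26.627417
x = r cos θ + √(L² − h²) = -22.627417 + 134.387427 = 111.760010

111.7600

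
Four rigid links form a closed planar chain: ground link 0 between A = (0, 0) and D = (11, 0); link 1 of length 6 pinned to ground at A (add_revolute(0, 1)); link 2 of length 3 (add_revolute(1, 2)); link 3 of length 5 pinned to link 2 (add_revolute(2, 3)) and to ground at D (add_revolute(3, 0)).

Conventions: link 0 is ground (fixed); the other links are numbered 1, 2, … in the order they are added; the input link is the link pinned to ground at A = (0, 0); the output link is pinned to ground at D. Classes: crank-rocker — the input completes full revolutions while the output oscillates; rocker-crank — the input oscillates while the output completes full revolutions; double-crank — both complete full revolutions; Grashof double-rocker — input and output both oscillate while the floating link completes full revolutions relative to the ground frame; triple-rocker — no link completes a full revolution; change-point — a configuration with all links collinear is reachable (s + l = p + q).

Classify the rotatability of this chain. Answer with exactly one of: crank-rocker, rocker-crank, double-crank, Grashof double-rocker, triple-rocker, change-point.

lengths: ground=11, input=6, coupler=3, output=5
sorted: s=3 (shortest), l=11 (longest), p+q=11
s + l = 14 vs p + q = 11
s + l > p + q → non-Grashof → no link fully rotates → triple-rocker

triple-rocker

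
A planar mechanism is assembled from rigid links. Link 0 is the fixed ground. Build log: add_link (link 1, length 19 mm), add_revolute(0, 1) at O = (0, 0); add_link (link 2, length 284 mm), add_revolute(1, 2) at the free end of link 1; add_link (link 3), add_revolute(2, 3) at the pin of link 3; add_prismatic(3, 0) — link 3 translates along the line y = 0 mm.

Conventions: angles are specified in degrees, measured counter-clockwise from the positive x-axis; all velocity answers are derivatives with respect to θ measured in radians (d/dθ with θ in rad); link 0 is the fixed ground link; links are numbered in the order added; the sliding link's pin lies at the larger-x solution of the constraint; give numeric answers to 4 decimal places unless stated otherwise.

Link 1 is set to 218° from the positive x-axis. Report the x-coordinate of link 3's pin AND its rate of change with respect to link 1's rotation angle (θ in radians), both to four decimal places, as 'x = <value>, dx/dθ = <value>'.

geometry: r = 19 mm, L = 284 mm, e = 0 mm
crank pin P = (r cos θ, r sin θ) = (-14.972204, -11.697568)
h = r sin θ − e = -11.697568 − 0 = -11.697568
x = r cos θ + √(L² − h²) = -14.972204 + 283.758994 = 268.786790
dx/dθ = −r sin θ − h·r cos θ/√(L² − h²) (θ in radians; h = -11.697568) = 11.080360

x = 268.7868, dx/dθ = 11.0804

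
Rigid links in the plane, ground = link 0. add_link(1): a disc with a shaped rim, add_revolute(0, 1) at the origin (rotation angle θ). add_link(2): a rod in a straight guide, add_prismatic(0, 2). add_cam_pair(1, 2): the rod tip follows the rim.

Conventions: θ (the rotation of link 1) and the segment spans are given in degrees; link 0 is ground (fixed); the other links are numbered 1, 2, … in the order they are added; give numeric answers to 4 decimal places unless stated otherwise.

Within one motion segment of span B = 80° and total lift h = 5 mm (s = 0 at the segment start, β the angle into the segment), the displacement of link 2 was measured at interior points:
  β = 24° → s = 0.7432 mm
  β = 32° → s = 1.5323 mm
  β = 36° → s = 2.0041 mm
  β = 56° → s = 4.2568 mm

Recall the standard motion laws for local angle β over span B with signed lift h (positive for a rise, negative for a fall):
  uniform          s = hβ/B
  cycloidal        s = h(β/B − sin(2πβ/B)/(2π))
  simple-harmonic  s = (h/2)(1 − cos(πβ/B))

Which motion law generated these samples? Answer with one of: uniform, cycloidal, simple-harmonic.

candidates at β/B = r: uniform s = h·r (linear in β); cycloidal s = h·(r − sin(2πr)/(2π)); simple-harmonic s = (h/2)(1 − cos(πr))
β=24°: printed 0.7432 | uniform 1.5000, cycloidal 0.7432, simple-harmonic 1.0305
β=32°: printed 1.5323 | uniform 2.0000, cycloidal 1.5323, simple-harmonic 1.7275
β=36°: printed 2.0041 | uniform 2.2500, cycloidal 2.0041, simple-harmonic 2.1089
β=56°: printed 4.2568 | uniform 3.5000, cycloidal 4.2568, simple-harmonic 3.9695
only one law matches every sample → cycloidal

cycloidal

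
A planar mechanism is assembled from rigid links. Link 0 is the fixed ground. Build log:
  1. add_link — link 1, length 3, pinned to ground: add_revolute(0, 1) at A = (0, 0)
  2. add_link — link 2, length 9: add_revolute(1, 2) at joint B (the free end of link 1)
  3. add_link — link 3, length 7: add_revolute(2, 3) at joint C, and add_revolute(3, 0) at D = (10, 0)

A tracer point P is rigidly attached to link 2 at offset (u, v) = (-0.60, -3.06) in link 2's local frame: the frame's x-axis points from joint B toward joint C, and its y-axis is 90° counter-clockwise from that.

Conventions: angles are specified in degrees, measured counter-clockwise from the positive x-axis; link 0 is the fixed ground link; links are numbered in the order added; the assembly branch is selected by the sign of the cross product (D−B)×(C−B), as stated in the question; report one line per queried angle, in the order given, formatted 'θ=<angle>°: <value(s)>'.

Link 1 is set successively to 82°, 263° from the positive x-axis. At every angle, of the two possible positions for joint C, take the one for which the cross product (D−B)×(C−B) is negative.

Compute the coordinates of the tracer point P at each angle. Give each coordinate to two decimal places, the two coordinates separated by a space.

A=(0,0), D=(10.00,0)
θ=82°: B = A + 3.00·(cos82°, sin82°) = (0.4175, 2.9708)
θ=82°: |BD| = 10.0324
θ=82°: circle(B,9.00) ∩ circle(D,7.00): a=6.6110, h=6.1069
θ=82°:   candidates: C₊=(8.5404,6.8461) cross=61.267; C₋=(4.9237,-4.8199) cross=-61.267
θ=82°:   branch - wants cross < 0 → take C=(4.9237,-4.8199) (cross=-61.267)
θ=82°: ex = (C−B)/|BC| = (0.5007,-0.8656); ey = (0.8656,0.5007)
θ=82°: P = B + -0.60·ex + -3.06·ey = (-2.5317,1.9581)
θ=263°: B = A + 3.00·(cos263°, sin263°) = (-0.3656, -2.9776)
θ=263°: |BD| = 10.7848
θ=263°: circle(B,9.00) ∩ circle(D,7.00): a=6.8760, h=5.8070
θ=263°:   candidates: C₊=(4.6398,4.5020) cross=62.627; C₋=(7.8464,-6.6605) cross=-62.627
θ=263°:   branch - wants cross < 0 → take C=(7.8464,-6.6605) (cross=-62.627)
θ=263°: ex = (C−B)/|BC| = (0.9124,-0.4092); ey = (0.4092,0.9124)
θ=263°: P = B + -0.60·ex + -3.06·ey = (-2.1652,-5.5242)

θ=82°: -2.53 1.96
θ=263°: -2.17 -5.52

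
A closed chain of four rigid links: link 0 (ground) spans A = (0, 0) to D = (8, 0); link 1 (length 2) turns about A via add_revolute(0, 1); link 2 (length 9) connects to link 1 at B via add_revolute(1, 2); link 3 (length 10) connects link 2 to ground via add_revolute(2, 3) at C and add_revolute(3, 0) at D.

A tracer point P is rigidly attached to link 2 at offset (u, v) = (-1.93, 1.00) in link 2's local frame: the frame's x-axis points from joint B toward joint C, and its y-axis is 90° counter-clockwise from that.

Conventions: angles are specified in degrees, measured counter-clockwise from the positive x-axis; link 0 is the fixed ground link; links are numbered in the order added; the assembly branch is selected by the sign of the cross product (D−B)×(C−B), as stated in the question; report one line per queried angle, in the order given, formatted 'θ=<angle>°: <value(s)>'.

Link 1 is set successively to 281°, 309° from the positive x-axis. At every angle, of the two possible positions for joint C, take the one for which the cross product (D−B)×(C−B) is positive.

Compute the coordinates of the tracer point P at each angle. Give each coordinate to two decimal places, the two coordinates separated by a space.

A=(0,0), D=(8.00,0)
θ=281°: B = A + 2.00·(cos281°, sin281°) = (0.3816, -1.9633)
θ=281°: |BD| = 7.8673
θ=281°: circle(B,9.00) ∩ circle(D,10.00): a=2.7261, h=8.5772
θ=281°:   candidates: C₊=(0.8811,7.0229) cross=67.479; C₋=(5.1619,-9.5888) cross=-67.479
θ=281°:   branch + wants cross > 0 → take C=(0.8811,7.0229) (cross=67.479)
θ=281°: ex = (C−B)/|BC| = (0.0555,0.9985); ey = (-0.9985,0.0555)
θ=281°: P = B + -1.93·ex + 1.00·ey = (-0.7239,-3.8348)
θ=309°: B = A + 2.00·(cos309°, sin309°) = (1.2586, -1.5543)
θ=309°: |BD| = 6.9182
θ=309°: circle(B,9.00) ∩ circle(D,10.00): a=2.0859, h=8.7549
θ=309°:   candidates: C₊=(1.3243,7.4455) cross=60.569; C₋=(5.2582,-9.6168) cross=-60.569
θ=309°:   branch + wants cross > 0 → take C=(1.3243,7.4455) (cross=60.569)
θ=309°: ex = (C−B)/|BC| = (0.0073,1.0000); ey = (-1.0000,0.0073)
θ=309°: P = B + -1.93·ex + 1.00·ey = (0.2446,-3.4769)

θ=281°: -0.72 -3.83
θ=309°: 0.24 -3.48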